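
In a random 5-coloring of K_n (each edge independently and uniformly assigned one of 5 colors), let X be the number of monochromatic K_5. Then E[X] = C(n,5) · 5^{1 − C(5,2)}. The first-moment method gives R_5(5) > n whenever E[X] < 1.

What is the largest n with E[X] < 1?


We need C(n, 5) · 5^{1 − 10} < 1, i.e. C(n, 5) < 5^{10 − 1} = 1953125.
Check values of n near the boundary:
  n = 44: C(44, 5) = 1086008; 1086008 < 1953125? YES
  n = 45: C(45, 5) = 1221759; 1221759 < 1953125? YES
  n = 46: C(46, 5) = 1370754; 1370754 < 1953125? YES
  n = 47: C(47, 5) = 1533939; 1533939 < 1953125? YES
  n = 48: C(48, 5) = 1712304; 1712304 < 1953125? YES
  n = 49: C(49, 5) = 1906884; 1906884 < 1953125? YES
  n = 50: C(50, 5) = 2118760; 2118760 < 1953125? NO
  n = 51: C(51, 5) = 2349060; 2349060 < 1953125? NO
  n = 52: C(52, 5) = 2598960; 2598960 < 1953125? NO
The largest n with C(n, 5) < 1953125 is n = 49 (where E[X] = 1906884/1953125 ≈ 0.976). Hence R_5(5) > 49, i.e. R_5(5) ≥ 50.

Largest n = 49; hence R_5(5) > 49.


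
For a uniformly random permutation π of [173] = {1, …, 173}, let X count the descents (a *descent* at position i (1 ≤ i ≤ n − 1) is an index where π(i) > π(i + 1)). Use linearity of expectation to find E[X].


Write X = Σ X_I over i = 1, …, 172, with X_I the indicator of one descent.
There are 172 indicators.
For each fixed i, the pair (π(i), π(i+1)) is a uniformly random ordered pair of distinct values from {1, …, 173}; by symmetry P[π(i) > π(i+1)] = 1/2.
By linearity: E[X] = 172 · (1/2) = (173 − 1) · (1/2) = 86 ≈ 86.0000.

E[X] = 86 = 86.0000.


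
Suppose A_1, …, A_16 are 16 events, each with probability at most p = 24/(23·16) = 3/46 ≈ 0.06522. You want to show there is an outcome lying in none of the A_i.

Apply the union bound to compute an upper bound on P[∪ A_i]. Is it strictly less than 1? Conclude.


Union bound: P[∪_{i=1}^{16} A_i] ≤ Σ_i P[A_i] ≤ 16·p = 16·(3/46) = 24/23.
Numerically: 24/23 ≈ 1.04348.
Is 24/23 < 1? NO.
Since the bound 24/23 is ≥ 1, the union bound is uninformative here; it does NOT by itself certify existence.

16·p = 24/23 ≈ 1.04348; existence NOT certified by the union bound.


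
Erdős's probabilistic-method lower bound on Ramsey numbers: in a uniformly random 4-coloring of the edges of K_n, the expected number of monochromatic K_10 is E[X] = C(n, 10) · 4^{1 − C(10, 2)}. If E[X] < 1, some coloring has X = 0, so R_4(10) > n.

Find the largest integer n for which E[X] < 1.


We need C(n, 10) · 4^{1 − 45} < 1, i.e. C(n, 10) < 4^{45 − 1} = 309485009821345068724781056.
Check values of n near the boundary:
  n = 2019: C(2019, 10) = 303322949179835278009229628; 303322949179835278009229628 < 309485009821345068724781056? YES
  n = 2020: C(2020, 10) = 304832018578739931133653656; 304832018578739931133653656 < 309485009821345068724781056? YES
  n = 2021: C(2021, 10) = 306347841644770462864800616; 306347841644770462864800616 < 309485009821345068724781056? YES
  n = 2022: C(2022, 10) = 307870445231474093395937796; 307870445231474093395937796 < 309485009821345068724781056? YES
  n = 2023: C(2023, 10) = 309399856285778485315440716; 309399856285778485315440716 < 309485009821345068724781056? YES
  n = 2024: C(2024, 10) = 310936101848269937576192656; 310936101848269937576192656 < 309485009821345068724781056? NO
  n = 2025: C(2025, 10) = 312479209053472269772600560; 312479209053472269772600560 < 309485009821345068724781056? NO
The largest n with C(n, 10) < 309485009821345068724781056 is n = 2023 (where E[X] = 77349964071444621328860179/77371252455336267181195264 ≈ 0.99972). Hence R_4(10) > 2023, i.e. R_4(10) ≥ 2024.

Largest n = 2023; hence R_4(10) > 2023.


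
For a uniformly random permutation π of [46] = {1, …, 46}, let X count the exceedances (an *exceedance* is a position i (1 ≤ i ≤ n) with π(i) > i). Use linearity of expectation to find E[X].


Write X = Σ_{i=1}^{46} X_i, where X_i = 1_{π(i) > i}.
For each fixed i, π(i) is uniform over {1, …, 46} (marginal of a uniform permutation), so P[π(i) > i] = (n − i)/n. Summing: Σ_{i=1}^{46} (n − i)/n = (0 + 1 + … + 45)/46 = 46(46 − 1)/(2·46) = (46 − 1)/2.
Hence E[X] = Σ_{i=1}^{46} (46 − i)/46 = 45/2 ≈ 22.5000.

E[X] = 45/2 = 22.5000.


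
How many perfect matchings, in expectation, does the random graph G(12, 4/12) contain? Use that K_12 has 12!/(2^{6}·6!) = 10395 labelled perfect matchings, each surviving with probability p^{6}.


K_12 has 12!/(2^{6}·6!) = 10395 labelled perfect matchings.
For each such perfect matching H, let X_H = 1 if all 6 edges of H are present in G. Then P[X_H = 1] = p^{6} = (1/3)^{6} = 1/729.
By linearity: E[X] = Σ_H E[X_H] = 10395 · p^{6} = 10395 · 1/729 = 385/27.
Numerically: E[X] ≈ 14.3.

E[X] = 10395 · (1/3)^{6} = 385/27 ≈ 14.3.


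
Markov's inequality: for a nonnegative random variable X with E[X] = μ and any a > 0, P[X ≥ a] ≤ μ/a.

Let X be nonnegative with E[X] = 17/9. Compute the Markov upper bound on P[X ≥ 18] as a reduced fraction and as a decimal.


μ = E[X] = 17/9, a = 18.
Markov: P[X ≥ 18] ≤ μ/a = (17/9)/18 = 17/162.
Numerically: ≈ 0.10494.
(Since a = 18 > μ = 1.88889, the bound 17/162 is < 1 and informative.)

P[X ≥ 18] ≤ 17/162 ≈ 0.10494.


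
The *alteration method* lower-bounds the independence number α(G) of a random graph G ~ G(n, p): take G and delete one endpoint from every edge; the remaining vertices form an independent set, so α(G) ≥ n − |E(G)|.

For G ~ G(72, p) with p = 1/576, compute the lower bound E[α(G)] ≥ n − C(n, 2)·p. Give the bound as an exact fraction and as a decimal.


E[|E(G)|] = C(72, 2)·p = 2556 · (1/576) = 71/16.
E[α(G)] ≥ n − E[|E(G)|] = 72 − 71/16 = 1081/16.
Numerically: ≈ 67.56250.
(This is only a lower bound; the true E[α(G)] may be larger.)

E[α(G)] ≥ 1081/16 ≈ 67.56250.


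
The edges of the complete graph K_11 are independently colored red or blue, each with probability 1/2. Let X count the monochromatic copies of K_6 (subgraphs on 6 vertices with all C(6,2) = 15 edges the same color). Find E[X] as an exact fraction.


Let X = Σ_S X_S over the C(11, 6) = 462 subsets S of size 6, where X_S = 1 if the K_6 on S is monochromatic.
For a fixed S, the K_6 on S has C(6, 2) = 15 edges. P[all 15 edges red] = (1/2)^15, and likewise for blue, so P[monochromatic] = 2·(1/2)^15 = 2^{1 − 15} = 1/16384.
By linearity of expectation: E[X] = C(11, 6) · 2^{1 − 15} = 462 · 1/16384 = 231/8192.
Numerically: E[X] ≈ 0.02820.

E[X] = C(11,6)·2^(1−C(6,2)) = 231/8192 ≈ 0.02820.


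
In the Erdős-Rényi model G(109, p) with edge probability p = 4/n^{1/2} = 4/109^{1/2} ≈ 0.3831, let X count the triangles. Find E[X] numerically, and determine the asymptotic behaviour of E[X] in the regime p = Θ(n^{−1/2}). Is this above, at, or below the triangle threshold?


Number of potential triangles: C(109, 3) = 209934.
Each occurs with probability p³ ≈ (0.3831)³ ≈ 5.623934e-02.
By linearity: E[X] = C(109, 3)·p³ ≈ 209934 · 5.623934e-02 ≈ 11806.5499.
Since α = 1/2 < 1, p = c/n^{1/2} ≫ 1/n is above the triangle threshold p ~ 1/n. Asymptotically E[X] ~ (c³/6)·n^{3(1−α)} = (4³/6)·n^{1.5} → ∞; triangles are abundant w.h.p.

E[X] ≈ 11806.5499; in regime p = Θ(1/n^{1/2}) E[X] diverges (above the triangle threshold p ~ 1/n).


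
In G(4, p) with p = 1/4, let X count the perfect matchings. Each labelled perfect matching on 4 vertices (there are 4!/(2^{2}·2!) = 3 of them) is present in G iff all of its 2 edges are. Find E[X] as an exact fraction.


K_4 has 4!/(2^{2}·2!) = 3 labelled perfect matchings.
For each such perfect matching H, let X_H = 1 if all 2 edges of H are present in G. Then P[X_H = 1] = p^{2} = (1/4)^{2} = 1/16.
Summing the indicators: E[X] = Σ_H E[X_H] = 3 · p^{2} = 3 · 1/16 = 3/16.
Numerically: E[X] ≈ 0.188.

E[X] = 3 · (1/4)^{2} = 3/16 ≈ 0.188.


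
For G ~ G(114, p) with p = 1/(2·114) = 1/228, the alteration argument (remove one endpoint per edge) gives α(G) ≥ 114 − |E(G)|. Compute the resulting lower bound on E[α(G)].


E[|E(G)|] = C(114, 2)·p = 6441 · (1/228) = 113/4.
E[α(G)] ≥ n − E[|E(G)|] = 114 − 113/4 = 343/4.
Numerically: ≈ 85.7500.
(This is only a lower bound; the true E[α(G)] may be larger.)

E[α(G)] ≥ 343/4 ≈ 85.7500.


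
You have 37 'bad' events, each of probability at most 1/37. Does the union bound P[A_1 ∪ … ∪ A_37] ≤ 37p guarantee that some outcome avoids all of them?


Union bound: P[∪_{i=1}^{37} A_i] ≤ Σ_i P[A_i] ≤ 37·p = 37·(1/37) = 1.
Numerically: 1 ≈ 1.000.
Is 1 < 1? NO.
Since the bound 1 is ≥ 1, the union bound is uninformative here; it does NOT by itself certify existence.

37·p = 1 ≈ 1.000; existence NOT certified by the union bound.


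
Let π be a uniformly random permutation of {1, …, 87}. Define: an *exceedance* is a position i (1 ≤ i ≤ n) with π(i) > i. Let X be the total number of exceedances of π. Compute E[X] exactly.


Write X = Σ_{i=1}^{87} X_i, where X_i = 1_{π(i) > i}.
For each fixed i, π(i) is uniform over {1, …, 87} (marginal of a uniform permutation), so P[π(i) > i] = (n − i)/n. Summing: Σ_{i=1}^{87} (n − i)/n = (0 + 1 + … + 86)/87 = 87(87 − 1)/(2·87) = (87 − 1)/2.
Hence E[X] = Σ_{i=1}^{87} (87 − i)/87 = 43 ≈ 43.000.

E[X] = 43 = 43.000.


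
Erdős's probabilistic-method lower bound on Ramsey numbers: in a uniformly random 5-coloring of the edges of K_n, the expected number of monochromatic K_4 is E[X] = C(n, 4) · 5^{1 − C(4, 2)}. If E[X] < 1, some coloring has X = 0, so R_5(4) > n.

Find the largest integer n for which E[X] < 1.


We need C(n, 4) · 5^{1 − 6} < 1, i.e. C(n, 4) < 5^{6 − 1} = 3125.
Check values of n near the boundary:
  n = 13: C(13, 4) = 715; 715 < 3125? YES
  n = 14: C(14, 4) = 1001; 1001 < 3125? YES
  n = 15: C(15, 4) = 1365; 1365 < 3125? YES
  n = 16: C(16, 4) = 1820; 1820 < 3125? YES
  n = 17: C(17, 4) = 2380; 2380 < 3125? YES
  n = 18: C(18, 4) = 3060; 3060 < 3125? YES
  n = 19: C(19, 4) = 3876; 3876 < 3125? NO
  n = 20: C(20, 4) = 4845; 4845 < 3125? NO
The largest n with C(n, 4) < 3125 is n = 18 (where E[X] = 612/625 ≈ 0.9792000). Hence R_5(4) > 18, i.e. R_5(4) ≥ 19.

Largest n = 18; hence R_5(4) > 18.


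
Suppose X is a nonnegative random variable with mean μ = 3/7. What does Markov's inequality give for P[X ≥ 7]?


μ = E[X] = 3/7, a = 7.
Markov: P[X ≥ 7] ≤ μ/a = (3/7)/7 = 3/49.
Numerically: ≈ 0.06122.
(Since a = 7 > μ = 0.42857, the bound 3/49 is < 1 and informative.)

P[X ≥ 7] ≤ 3/49 ≈ 0.06122.


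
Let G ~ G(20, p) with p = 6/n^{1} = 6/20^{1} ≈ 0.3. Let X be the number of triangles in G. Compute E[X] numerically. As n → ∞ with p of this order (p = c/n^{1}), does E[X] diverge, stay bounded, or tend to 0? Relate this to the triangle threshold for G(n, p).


Number of potential triangles: C(20, 3) = 1140.
Each occurs with probability p³ ≈ (0.3)³ ≈ 2.70000000e-02.
By linearity: E[X] = C(20, 3)·p³ ≈ 1140 · 2.70000000e-02 ≈ 30.780000.
Here α = 1, so p = 6/n is exactly at the triangle threshold p ~ 1/n. Asymptotically E[X] → c³/6 = 6³/6 = 36 ≈ 36.000000, a bounded constant. In this regime the triangle count is asymptotically Poisson(c³/6).

E[X] ≈ 30.780000; in regime p = Θ(1/n^{1}) E[X] stays bounded (at the triangle threshold p ~ 1/n).


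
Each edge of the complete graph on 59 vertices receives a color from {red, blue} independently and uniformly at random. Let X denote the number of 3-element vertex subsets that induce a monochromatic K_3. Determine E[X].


Let X = Σ_S X_S over the C(59, 3) = 32509 subsets S of size 3, where X_S = 1 if the K_3 on S is monochromatic.
For a fixed S, the K_3 on S has C(3, 2) = 3 edges. P[all 3 edges red] = (1/2)^3, and likewise for blue, so P[monochromatic] = 2·(1/2)^3 = 2^{1 − 3} = 1/4.
By linearity of expectation: E[X] = C(59, 3) · 2^{1 − 3} = 32509 · 1/4 = 32509/4.
Numerically: E[X] ≈ 8127.2500.

E[X] = C(59,3)·2^(1−C(3,2)) = 32509/4 ≈ 8127.2500.


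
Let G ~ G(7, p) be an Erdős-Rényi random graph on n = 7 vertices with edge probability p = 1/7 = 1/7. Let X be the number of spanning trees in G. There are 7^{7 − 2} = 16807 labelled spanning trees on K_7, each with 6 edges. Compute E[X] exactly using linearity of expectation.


K_7 has 7^{7 − 2} = 16807 labelled spanning trees.
For each such spanning tree H, let X_H = 1 if all 6 edges of H are present in G. Then P[X_H = 1] = p^{6} = (1/7)^{6} = 1/117649.
By linearity: E[X] = Σ_H E[X_H] = 16807 · p^{6} = 16807 · 1/117649 = 1/7.
Numerically: E[X] ≈ 0.142857.

E[X] = 16807 · (1/7)^{6} = 1/7 ≈ 0.142857.


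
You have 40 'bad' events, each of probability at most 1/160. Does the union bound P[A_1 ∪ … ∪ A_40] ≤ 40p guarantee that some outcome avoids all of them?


Union bound: P[∪_{i=1}^{40} A_i] ≤ Σ_i P[A_i] ≤ 40·p = 40·(1/160) = 1/4.
Numerically: 1/4 ≈ 0.25000.
Is 1/4 < 1? YES.
Since P[∪ A_i] ≤ 1/4 < 1, the complement has P[∩ A_i^c] ≥ 1 − 1/4 = 3/4 > 0, so some outcome avoids every A_i.

40·p = 1/4 ≈ 0.25000; existence CERTIFIED by the union bound.


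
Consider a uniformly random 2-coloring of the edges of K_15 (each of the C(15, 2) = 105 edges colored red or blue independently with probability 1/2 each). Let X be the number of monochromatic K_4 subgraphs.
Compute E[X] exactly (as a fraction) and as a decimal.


Let X = Σ_S X_S over the C(15, 4) = 1365 subsets S of size 4, where X_S = 1 if the K_4 on S is monochromatic.
For a fixed S, the K_4 on S has C(4, 2) = 6 edges. P[all 6 edges red] = (1/2)^6, and likewise for blue, so P[monochromatic] = 2·(1/2)^6 = 2^{1 − 6} = 1/32.
Summing: E[X] = C(15, 4) · 2^{1 − 6} = 1365 · 1/32 = 1365/32.
Numerically: E[X] ≈ 42.6562.

E[X] = C(15,4)·2^(1−C(4,2)) = 1365/32 ≈ 42.6562.


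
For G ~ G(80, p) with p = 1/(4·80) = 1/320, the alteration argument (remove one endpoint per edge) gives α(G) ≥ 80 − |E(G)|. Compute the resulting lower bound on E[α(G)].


E[|E(G)|] = C(80, 2)·p = 3160 · (1/320) = 79/8.
E[α(G)] ≥ n − E[|E(G)|] = 80 − 79/8 = 561/8.
Numerically: ≈ 70.12500.
(This is only a lower bound; the true E[α(G)] may be larger.)

E[α(G)] ≥ 561/8 ≈ 70.12500.


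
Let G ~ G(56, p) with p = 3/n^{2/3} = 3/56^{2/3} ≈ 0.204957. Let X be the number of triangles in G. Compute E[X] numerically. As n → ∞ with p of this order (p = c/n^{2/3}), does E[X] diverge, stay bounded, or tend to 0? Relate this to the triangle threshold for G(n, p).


Number of potential triangles: C(56, 3) = 27720.
Each occurs with probability p³ ≈ (0.204957)³ ≈ 8.60969388e-03.
By linearity: E[X] = C(56, 3)·p³ ≈ 27720 · 8.60969388e-03 ≈ 238.660714.
Since α = 2/3 < 1, p = c/n^{2/3} ≫ 1/n is above the triangle threshold p ~ 1/n. Asymptotically E[X] ~ (c³/6)·n^{3(1−α)} = (3³/6)·n^{1} → ∞; triangles are abundant w.h.p.

E[X] ≈ 238.660714; in regime p = Θ(1/n^{2/3}) E[X] diverges (above the triangle threshold p ~ 1/n).


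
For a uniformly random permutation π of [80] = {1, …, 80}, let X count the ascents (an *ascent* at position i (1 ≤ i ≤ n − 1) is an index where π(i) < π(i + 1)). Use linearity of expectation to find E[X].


Write X = Σ X_I over i = 1, …, 79, with X_I the indicator of one ascent.
There are 79 indicators.
For each fixed i, the pair (π(i), π(i+1)) is a uniformly random ordered pair of distinct values from {1, …, 80}; by symmetry P[π(i) < π(i+1)] = 1/2.
By linearity: E[X] = 79 · (1/2) = (80 − 1) · (1/2) = 79/2 ≈ 39.500000.

E[X] = 79/2 = 39.500000.


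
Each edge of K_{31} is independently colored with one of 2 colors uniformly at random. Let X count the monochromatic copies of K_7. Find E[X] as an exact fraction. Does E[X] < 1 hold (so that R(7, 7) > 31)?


E[X] = C(31, 7) · 2^{1 − 21} = 2629575 · 2^{−20} = 2629575/1048576.
As a reduced fraction: E[X] = 2629575/1048576 ≈ 2.508.
Is E[X] < 1? NO.
Since E[X] ≥ 1, the first-moment bound is inconclusive at n = 31; it does NOT by itself certify R(7, 7) > 31.

E[X] = 2629575/1048576 ≈ 2.508; E[X] ≥ 1; first-moment method inconclusive here.


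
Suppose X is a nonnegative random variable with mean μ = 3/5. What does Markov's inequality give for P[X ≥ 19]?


μ = E[X] = 3/5, a = 19.
Markov: P[X ≥ 19] ≤ μ/a = (3/5)/19 = 3/95.
Numerically: ≈ 0.03158.
(Since a = 19 > μ = 0.60000, the bound 3/95 is < 1 and informative.)

P[X ≥ 19] ≤ 3/95 ≈ 0.03158.


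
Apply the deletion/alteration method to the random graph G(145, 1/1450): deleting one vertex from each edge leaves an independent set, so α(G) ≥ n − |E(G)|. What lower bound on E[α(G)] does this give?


E[|E(G)|] = C(145, 2)·p = 10440 · (1/1450) = 36/5.
E[α(G)] ≥ n − E[|E(G)|] = 145 − 36/5 = 689/5.
Numerically: ≈ 137.800000.
(This is only a lower bound; the true E[α(G)] may be larger.)

E[α(G)] ≥ 689/5 ≈ 137.800000.


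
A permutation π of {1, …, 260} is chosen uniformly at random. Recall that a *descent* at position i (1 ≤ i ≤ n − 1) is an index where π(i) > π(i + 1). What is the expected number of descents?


Write X = Σ X_I over i = 1, …, 259, with X_I the indicator of one descent.
There are 259 indicators.
For each fixed i, the pair (π(i), π(i+1)) is a uniformly random ordered pair of distinct values from {1, …, 260}; by symmetry P[π(i) > π(i+1)] = 1/2.
By linearity: E[X] = 259 · (1/2) = (260 − 1) · (1/2) = 259/2 ≈ 129.500000.

E[X] = 259/2 = 129.500000.


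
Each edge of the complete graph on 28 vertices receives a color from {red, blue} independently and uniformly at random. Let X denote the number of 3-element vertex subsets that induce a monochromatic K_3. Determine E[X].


Let X = Σ_S X_S over the C(28, 3) = 3276 subsets S of size 3, where X_S = 1 if the K_3 on S is monochromatic.
For a fixed S, the K_3 on S has C(3, 2) = 3 edges. P[all 3 edges red] = (1/2)^3, and likewise for blue, so P[monochromatic] = 2·(1/2)^3 = 2^{1 − 3} = 1/4.
By linearity of expectation: E[X] = C(28, 3) · 2^{1 − 3} = 3276 · 1/4 = 819.
Numerically: E[X] ≈ 819.000.

E[X] = C(28,3)·2^(1−C(3,2)) = 819 ≈ 819.000.


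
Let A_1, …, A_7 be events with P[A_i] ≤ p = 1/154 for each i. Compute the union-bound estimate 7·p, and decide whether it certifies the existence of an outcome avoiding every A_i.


Union bound: P[∪_{i=1}^{7} A_i] ≤ Σ_i P[A_i] ≤ 7·p = 7·(1/154) = 1/22.
Numerically: 1/22 ≈ 0.04545.
Is 1/22 < 1? YES.
Since P[∪ A_i] ≤ 1/22 < 1, the complement has P[∩ A_i^c] ≥ 1 − 1/22 = 21/22 > 0, so some outcome avoids every A_i.

7·p = 1/22 ≈ 0.04545; existence CERTIFIED by the union bound.


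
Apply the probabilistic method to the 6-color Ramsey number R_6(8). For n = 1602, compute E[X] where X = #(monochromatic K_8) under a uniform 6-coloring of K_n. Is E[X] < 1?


E[X] = C(1602, 8) · 6^{1 − 28} = 1057248389245018627800 · 6^{−27} = 1057248389245018627800/1023490369077469249536.
As a reduced fraction: E[X] = 14684005406180814275/14215144014964850688 ≈ 1.032983.
Is E[X] < 1? NO.
Since E[X] ≥ 1, the first-moment bound is inconclusive at n = 1602; it does NOT by itself certify R_6(8) > 1602.

E[X] = 14684005406180814275/14215144014964850688 ≈ 1.032983; E[X] ≥ 1; first-moment method inconclusive here.


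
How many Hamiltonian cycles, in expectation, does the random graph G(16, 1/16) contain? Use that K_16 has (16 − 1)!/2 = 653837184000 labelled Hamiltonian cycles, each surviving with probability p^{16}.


K_16 has (16 − 1)!/2 = 653837184000 labelled Hamiltonian cycles.
For each such Hamiltonian cycle H, let X_H = 1 if all 16 edges of H are present in G. Then P[X_H = 1] = p^{16} = (1/16)^{16} = 1/18446744073709551616.
By linearity of expectation: E[X] = Σ_H E[X_H] = 653837184000 · p^{16} = 653837184000 · 1/18446744073709551616 = 638512875/18014398509481984.
Numerically: E[X] ≈ 3.5445e-08.

E[X] = 653837184000 · (1/16)^{16} = 638512875/18014398509481984 ≈ 3.5445e-08.


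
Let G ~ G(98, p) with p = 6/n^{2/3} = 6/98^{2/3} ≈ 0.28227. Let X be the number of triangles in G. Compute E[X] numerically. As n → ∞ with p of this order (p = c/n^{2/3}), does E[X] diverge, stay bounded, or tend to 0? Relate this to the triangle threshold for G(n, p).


Number of potential triangles: C(98, 3) = 152096.
Each occurs with probability p³ ≈ (0.28227)³ ≈ 2.2490629e-02.
By linearity: E[X] = C(98, 3)·p³ ≈ 152096 · 2.2490629e-02 ≈ 3420.73469.
Since α = 2/3 < 1, p = c/n^{2/3} ≫ 1/n is above the triangle threshold p ~ 1/n. Asymptotically E[X] ~ (c³/6)·n^{3(1−α)} = (6³/6)·n^{1} → ∞; triangles are abundant w.h.p.

E[X] ≈ 3420.73469; in regime p = Θ(1/n^{2/3}) E[X] diverges (above the triangle threshold p ~ 1/n).


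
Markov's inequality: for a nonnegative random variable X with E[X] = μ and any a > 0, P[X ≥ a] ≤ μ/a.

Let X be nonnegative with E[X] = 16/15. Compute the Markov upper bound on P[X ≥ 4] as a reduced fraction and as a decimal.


μ = E[X] = 16/15, a = 4.
Markov: P[X ≥ 4] ≤ μ/a = (16/15)/4 = 4/15.
Numerically: ≈ 0.267.
(Since a = 4 > μ = 1.067, the bound 4/15 is < 1 and informative.)

P[X ≥ 4] ≤ 4/15 ≈ 0.267.


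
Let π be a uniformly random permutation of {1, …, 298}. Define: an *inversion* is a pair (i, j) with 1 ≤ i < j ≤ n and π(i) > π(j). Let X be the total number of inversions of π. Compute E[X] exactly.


Write X = Σ X_I over the C(298, 2) = 44253 pairs i < j, with X_I the indicator of one inversion.
There are 44253 indicators.
For each fixed pair i < j, the values π(i) and π(j) are two distinct elements of {1, …, 298} in uniformly random order; by symmetry P[π(i) > π(j)] = 1/2.
By linearity: E[X] = 44253 · (1/2) = C(298, 2) · (1/2) = 44253/2 = 44253/2 ≈ 22126.50000.

E[X] = 44253/2 = 22126.50000.


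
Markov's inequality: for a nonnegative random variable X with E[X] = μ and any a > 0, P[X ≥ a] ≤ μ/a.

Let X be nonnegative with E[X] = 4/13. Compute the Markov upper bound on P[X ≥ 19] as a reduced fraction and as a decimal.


μ = E[X] = 4/13, a = 19.
Markov: P[X ≥ 19] ≤ μ/a = (4/13)/19 = 4/247.
Numerically: ≈ 0.0162.
(Since a = 19 > μ = 0.3077, the bound 4/247 is < 1 and informative.)

P[X ≥ 19] ≤ 4/247 ≈ 0.0162.


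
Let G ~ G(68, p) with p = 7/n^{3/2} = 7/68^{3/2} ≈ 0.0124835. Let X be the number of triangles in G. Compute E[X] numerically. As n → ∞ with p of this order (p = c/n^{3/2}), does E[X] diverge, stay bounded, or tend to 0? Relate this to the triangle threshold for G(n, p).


Number of potential triangles: C(68, 3) = 50116.
Each occurs with probability p³ ≈ (0.0124835)³ ≈ 1.94537806e-06.
By linearity: E[X] = C(68, 3)·p³ ≈ 50116 · 1.94537806e-06 ≈ 0.097495.
Since α = 3/2 > 1, p = c/n^{3/2} = o(1/n) is below the triangle threshold p ~ 1/n. Asymptotically E[X] ~ (c³/6)·n^{3(1−α)} = (7³/6)·n^{-1.5} → 0, so by Markov's inequality G has no triangles w.h.p.

E[X] ≈ 0.097495; in regime p = Θ(1/n^{3/2}) E[X] tends to 0 (below the triangle threshold p ~ 1/n).


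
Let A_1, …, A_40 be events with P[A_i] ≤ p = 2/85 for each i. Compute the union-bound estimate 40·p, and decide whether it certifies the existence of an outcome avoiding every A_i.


Union bound: P[∪_{i=1}^{40} A_i] ≤ Σ_i P[A_i] ≤ 40·p = 40·(2/85) = 16/17.
Numerically: 16/17 ≈ 0.9412.
Is 16/17 < 1? YES.
Since P[∪ A_i] ≤ 16/17 < 1, the complement has P[∩ A_i^c] ≥ 1 − 16/17 = 1/17 > 0, so some outcome avoids every A_i.

40·p = 16/17 ≈ 0.9412; existence CERTIFIED by the union bound.


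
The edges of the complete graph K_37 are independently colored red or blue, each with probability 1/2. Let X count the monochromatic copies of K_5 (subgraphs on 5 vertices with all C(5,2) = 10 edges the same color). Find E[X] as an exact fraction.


Let X = Σ_S X_S over the C(37, 5) = 435897 subsets S of size 5, where X_S = 1 if the K_5 on S is monochromatic.
For a fixed S, the K_5 on S has C(5, 2) = 10 edges. P[all 10 edges red] = (1/2)^10, and likewise for blue, so P[monochromatic] = 2·(1/2)^10 = 2^{1 − 10} = 1/512.
Summing: E[X] = C(37, 5) · 2^{1 − 10} = 435897 · 1/512 = 435897/512.
Numerically: E[X] ≈ 851.3613.

E[X] = C(37,5)·2^(1−C(5,2)) = 435897/512 ≈ 851.3613.


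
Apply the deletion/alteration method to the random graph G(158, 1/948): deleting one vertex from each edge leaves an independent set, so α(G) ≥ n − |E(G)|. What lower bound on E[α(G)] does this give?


E[|E(G)|] = C(158, 2)·p = 12403 · (1/948) = 157/12.
E[α(G)] ≥ n − E[|E(G)|] = 158 − 157/12 = 1739/12.
Numerically: ≈ 144.9167.
(This is only a lower bound; the true E[α(G)] may be larger.)

E[α(G)] ≥ 1739/12 ≈ 144.9167.


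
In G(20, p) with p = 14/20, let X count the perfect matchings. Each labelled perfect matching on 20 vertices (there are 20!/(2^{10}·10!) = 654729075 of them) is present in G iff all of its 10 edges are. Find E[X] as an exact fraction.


K_20 has 20!/(2^{10}·10!) = 654729075 labelled perfect matchings.
For each such perfect matching H, let X_H = 1 if all 10 edges of H are present in G. Then P[X_H = 1] = p^{10} = (7/10)^{10} = 282475249/10000000000.
By linearity: E[X] = Σ_H E[X_H] = 654729075 · p^{10} = 654729075 · 282475249/10000000000 = 7397790339526587/400000000.
Numerically: E[X] ≈ 1.8494e+07.

E[X] = 654729075 · (7/10)^{10} = 7397790339526587/400000000 ≈ 1.8494e+07.


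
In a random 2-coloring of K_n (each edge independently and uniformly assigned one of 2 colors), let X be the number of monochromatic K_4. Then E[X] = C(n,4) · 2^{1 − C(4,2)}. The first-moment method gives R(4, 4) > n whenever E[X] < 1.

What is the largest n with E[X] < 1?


We need C(n, 4) · 2^{1 − 6} < 1, i.e. C(n, 4) < 2^{6 − 1} = 32.
Check values of n near the boundary:
  n = 4: C(4, 4) = 1; 1 < 32? YES
  n = 5: C(5, 4) = 5; 5 < 32? YES
  n = 6: C(6, 4) = 15; 15 < 32? YES
  n = 7: C(7, 4) = 35; 35 < 32? NO
  n = 8: C(8, 4) = 70; 70 < 32? NO
The largest n with C(n, 4) < 32 is n = 6 (where E[X] = 15/32 ≈ 0.4687500). Hence R(4, 4) > 6, i.e. R(4, 4) ≥ 7.

Largest n = 6; hence R(4, 4) > 6.


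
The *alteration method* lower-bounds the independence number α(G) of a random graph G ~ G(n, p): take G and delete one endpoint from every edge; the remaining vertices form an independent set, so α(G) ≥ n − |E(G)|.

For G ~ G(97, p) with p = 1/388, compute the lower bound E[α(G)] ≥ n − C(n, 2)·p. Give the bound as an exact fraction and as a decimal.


E[|E(G)|] = C(97, 2)·p = 4656 · (1/388) = 12.
E[α(G)] ≥ n − E[|E(G)|] = 97 − 12 = 85.
Numerically: ≈ 85.000.
(This is only a lower bound; the true E[α(G)] may be larger.)

E[α(G)] ≥ 85 ≈ 85.000.


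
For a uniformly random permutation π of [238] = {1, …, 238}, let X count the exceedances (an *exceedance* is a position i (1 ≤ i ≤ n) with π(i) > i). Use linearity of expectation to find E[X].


Write X = Σ_{i=1}^{238} X_i, where X_i = 1_{π(i) > i}.
For each fixed i, π(i) is uniform over {1, …, 238} (marginal of a uniform permutation), so P[π(i) > i] = (n − i)/n. Summing: Σ_{i=1}^{238} (n − i)/n = (0 + 1 + … + 237)/238 = 238(238 − 1)/(2·238) = (238 − 1)/2.
Hence E[X] = Σ_{i=1}^{238} (238 − i)/238 = 237/2 ≈ 118.500.

E[X] = 237/2 = 118.500.


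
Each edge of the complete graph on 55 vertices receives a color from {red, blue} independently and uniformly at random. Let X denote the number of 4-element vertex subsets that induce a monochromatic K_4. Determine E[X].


Let X = Σ_S X_S over the C(55, 4) = 341055 subsets S of size 4, where X_S = 1 if the K_4 on S is monochromatic.
For a fixed S, the K_4 on S has C(4, 2) = 6 edges. P[all 6 edges red] = (1/2)^6, and likewise for blue, so P[monochromatic] = 2·(1/2)^6 = 2^{1 − 6} = 1/32.
By linearity: E[X] = C(55, 4) · 2^{1 − 6} = 341055 · 1/32 = 341055/32.
Numerically: E[X] ≈ 10657.96875.

E[X] = C(55,4)·2^(1−C(4,2)) = 341055/32 ≈ 10657.96875.


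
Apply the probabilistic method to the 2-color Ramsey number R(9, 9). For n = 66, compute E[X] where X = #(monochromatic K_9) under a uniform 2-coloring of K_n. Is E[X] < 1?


E[X] = C(66, 9) · 2^{1 − 36} = 37014131440 · 2^{−35} = 37014131440/34359738368.
As a reduced fraction: E[X] = 2313383215/2147483648 ≈ 1.0772530.
Is E[X] < 1? NO.
Since E[X] ≥ 1, the first-moment bound is inconclusive at n = 66; it does NOT by itself certify R(9, 9) > 66.

E[X] = 2313383215/2147483648 ≈ 1.0772530; E[X] ≥ 1; first-moment method inconclusive here.


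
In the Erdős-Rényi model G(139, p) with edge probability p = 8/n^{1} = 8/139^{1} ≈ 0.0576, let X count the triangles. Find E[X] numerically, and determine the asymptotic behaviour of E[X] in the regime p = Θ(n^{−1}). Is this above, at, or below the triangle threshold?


Number of potential triangles: C(139, 3) = 437989.
Each occurs with probability p³ ≈ (0.0576)³ ≈ 1.90645e-04.
By linearity: E[X] = C(139, 3)·p³ ≈ 437989 · 1.90645e-04 ≈ 83.500.
Here α = 1, so p = 8/n is exactly at the triangle threshold p ~ 1/n. Asymptotically E[X] → c³/6 = 8³/6 = 256/3 ≈ 85.333, a bounded constant. In this regime the triangle count is asymptotically Poisson(c³/6).

E[X] ≈ 83.500; in regime p = Θ(1/n^{1}) E[X] stays bounded (at the triangle threshold p ~ 1/n).


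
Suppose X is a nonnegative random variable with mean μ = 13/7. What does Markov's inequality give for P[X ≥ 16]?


μ = E[X] = 13/7, a = 16.
Markov: P[X ≥ 16] ≤ μ/a = (13/7)/16 = 13/112.
Numerically: ≈ 0.116071.
(Since a = 16 > μ = 1.857143, the bound 13/112 is < 1 and informative.)

P[X ≥ 16] ≤ 13/112 ≈ 0.116071.


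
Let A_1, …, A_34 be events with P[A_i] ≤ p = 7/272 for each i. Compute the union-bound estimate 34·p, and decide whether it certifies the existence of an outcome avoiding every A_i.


Union bound: P[∪_{i=1}^{34} A_i] ≤ Σ_i P[A_i] ≤ 34·p = 34·(7/272) = 7/8.
Numerically: 7/8 ≈ 0.875.
Is 7/8 < 1? YES.
Since P[∪ A_i] ≤ 7/8 < 1, the complement has P[∩ A_i^c] ≥ 1 − 7/8 = 1/8 > 0, so some outcome avoids every A_i.

34·p = 7/8 ≈ 0.875; existence CERTIFIED by the union bound.


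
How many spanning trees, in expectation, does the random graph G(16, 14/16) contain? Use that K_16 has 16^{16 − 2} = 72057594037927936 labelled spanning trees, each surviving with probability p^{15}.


K_16 has 16^{16 − 2} = 72057594037927936 labelled spanning trees.
For each such spanning tree H, let X_H = 1 if all 15 edges of H are present in G. Then P[X_H = 1] = p^{15} = (7/8)^{15} = 4747561509943/35184372088832.
By linearity of expectation: E[X] = Σ_H E[X_H] = 72057594037927936 · p^{15} = 72057594037927936 · 4747561509943/35184372088832 = 9723005972363264.
Numerically: E[X] ≈ 9.723e+15.

E[X] = 72057594037927936 · (7/8)^{15} = 9723005972363264 ≈ 9.723e+15.


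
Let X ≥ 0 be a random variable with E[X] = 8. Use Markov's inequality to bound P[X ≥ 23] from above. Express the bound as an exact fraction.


μ = E[X] = 8, a = 23.
Markov: P[X ≥ 23] ≤ μ/a = (8)/23 = 8/23.
Numerically: ≈ 0.3478.
(Since a = 23 > μ = 8.0000, the bound 8/23 is < 1 and informative.)

P[X ≥ 23] ≤ 8/23 ≈ 0.3478.


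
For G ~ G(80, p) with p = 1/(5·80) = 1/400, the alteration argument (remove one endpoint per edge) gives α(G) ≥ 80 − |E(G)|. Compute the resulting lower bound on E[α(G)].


E[|E(G)|] = C(80, 2)·p = 3160 · (1/400) = 79/10.
E[α(G)] ≥ n − E[|E(G)|] = 80 − 79/10 = 721/10.
Numerically: ≈ 72.1000.
(This is only a lower bound; the true E[α(G)] may be larger.)

E[α(G)] ≥ 721/10 ≈ 72.1000.


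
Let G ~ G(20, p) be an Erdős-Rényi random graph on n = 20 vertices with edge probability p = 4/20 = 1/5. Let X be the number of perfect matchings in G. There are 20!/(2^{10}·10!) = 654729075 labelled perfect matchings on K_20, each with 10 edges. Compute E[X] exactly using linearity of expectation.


K_20 has 20!/(2^{10}·10!) = 654729075 labelled perfect matchings.
For each such perfect matching H, let X_H = 1 if all 10 edges of H are present in G. Then P[X_H = 1] = p^{10} = (1/5)^{10} = 1/9765625.
By linearity of expectation: E[X] = Σ_H E[X_H] = 654729075 · p^{10} = 654729075 · 1/9765625 = 26189163/390625.
Numerically: E[X] ≈ 67.04.

E[X] = 654729075 · (1/5)^{10} = 26189163/390625 ≈ 67.04.


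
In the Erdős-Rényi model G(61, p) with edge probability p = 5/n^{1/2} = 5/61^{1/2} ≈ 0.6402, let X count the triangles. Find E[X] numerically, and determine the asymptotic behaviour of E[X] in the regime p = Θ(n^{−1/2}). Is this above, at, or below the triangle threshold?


Number of potential triangles: C(61, 3) = 35990.
Each occurs with probability p³ ≈ (0.6402)³ ≈ 2.623707e-01.
By linearity: E[X] = C(61, 3)·p³ ≈ 35990 · 2.623707e-01 ≈ 9442.7199.
Since α = 1/2 < 1, p = c/n^{1/2} ≫ 1/n is above the triangle threshold p ~ 1/n. Asymptotically E[X] ~ (c³/6)·n^{3(1−α)} = (5³/6)·n^{1.5} → ∞; triangles are abundant w.h.p.

E[X] ≈ 9442.7199; in regime p = Θ(1/n^{1/2}) E[X] diverges (above the triangle threshold p ~ 1/n).


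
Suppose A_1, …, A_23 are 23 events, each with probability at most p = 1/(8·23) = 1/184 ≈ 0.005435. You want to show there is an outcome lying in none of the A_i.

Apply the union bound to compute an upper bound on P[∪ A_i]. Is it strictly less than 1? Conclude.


Union bound: P[∪_{i=1}^{23} A_i] ≤ Σ_i P[A_i] ≤ 23·p = 23·(1/184) = 1/8.
Numerically: 1/8 ≈ 0.125000.
Is 1/8 < 1? YES.
Since P[∪ A_i] ≤ 1/8 < 1, the complement has P[∩ A_i^c] ≥ 1 − 1/8 = 7/8 > 0, so some outcome avoids every A_i.

23·p = 1/8 ≈ 0.125000; existence CERTIFIED by the union bound.


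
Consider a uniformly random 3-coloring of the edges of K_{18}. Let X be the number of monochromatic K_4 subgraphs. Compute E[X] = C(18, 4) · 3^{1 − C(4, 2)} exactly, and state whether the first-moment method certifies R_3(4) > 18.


E[X] = C(18, 4) · 3^{1 − 6} = 3060 · 3^{−5} = 3060/243.
As a reduced fraction: E[X] = 340/27 ≈ 12.5925926.
Is E[X] < 1? NO.
Since E[X] ≥ 1, the first-moment bound is inconclusive at n = 18; it does NOT by itself certify R_3(4) > 18.

E[X] = 340/27 ≈ 12.5925926; E[X] ≥ 1; first-moment method inconclusive here.


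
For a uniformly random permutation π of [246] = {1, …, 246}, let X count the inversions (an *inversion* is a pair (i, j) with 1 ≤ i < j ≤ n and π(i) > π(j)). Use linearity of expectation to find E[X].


Write X = Σ X_I over the C(246, 2) = 30135 pairs i < j, with X_I the indicator of one inversion.
There are 30135 indicators.
For each fixed pair i < j, the values π(i) and π(j) are two distinct elements of {1, …, 246} in uniformly random order; by symmetry P[π(i) > π(j)] = 1/2.
By linearity: E[X] = 30135 · (1/2) = C(246, 2) · (1/2) = 30135/2 = 30135/2 ≈ 15067.500.

E[X] = 30135/2 = 15067.500.


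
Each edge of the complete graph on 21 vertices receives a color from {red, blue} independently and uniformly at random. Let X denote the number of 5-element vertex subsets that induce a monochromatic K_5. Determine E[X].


Let X = Σ_S X_S over the C(21, 5) = 20349 subsets S of size 5, where X_S = 1 if the K_5 on S is monochromatic.
For a fixed S, the K_5 on S has C(5, 2) = 10 edges. P[all 10 edges red] = (1/2)^10, and likewise for blue, so P[monochromatic] = 2·(1/2)^10 = 2^{1 − 10} = 1/512.
Summing: E[X] = C(21, 5) · 2^{1 − 10} = 20349 · 1/512 = 20349/512.
Numerically: E[X] ≈ 39.7441.

E[X] = C(21,5)·2^(1−C(5,2)) = 20349/512 ≈ 39.7441.


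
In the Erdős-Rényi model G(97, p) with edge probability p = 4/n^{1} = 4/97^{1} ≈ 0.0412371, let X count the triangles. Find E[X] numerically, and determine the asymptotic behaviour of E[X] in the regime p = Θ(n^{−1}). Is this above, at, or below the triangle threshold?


Number of potential triangles: C(97, 3) = 147440.
Each occurs with probability p³ ≈ (0.0412371)³ ≈ 7.01236916e-05.
By linearity: E[X] = C(97, 3)·p³ ≈ 147440 · 7.01236916e-05 ≈ 10.339037.
Here α = 1, so p = 4/n is exactly at the triangle threshold p ~ 1/n. Asymptotically E[X] → c³/6 = 4³/6 = 32/3 ≈ 10.666667, a bounded constant. In this regime the triangle count is asymptotically Poisson(c³/6).

E[X] ≈ 10.339037; in regime p = Θ(1/n^{1}) E[X] stays bounded (at the triangle threshold p ~ 1/n).


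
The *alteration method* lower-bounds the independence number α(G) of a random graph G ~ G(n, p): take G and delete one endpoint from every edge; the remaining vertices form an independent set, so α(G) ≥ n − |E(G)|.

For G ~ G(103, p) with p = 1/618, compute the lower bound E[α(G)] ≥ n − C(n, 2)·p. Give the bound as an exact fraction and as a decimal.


E[|E(G)|] = C(103, 2)·p = 5253 · (1/618) = 17/2.
E[α(G)] ≥ n − E[|E(G)|] = 103 − 17/2 = 189/2.
Numerically: ≈ 94.50000.
(This is only a lower bound; the true E[α(G)] may be larger.)

E[α(G)] ≥ 189/2 ≈ 94.50000.


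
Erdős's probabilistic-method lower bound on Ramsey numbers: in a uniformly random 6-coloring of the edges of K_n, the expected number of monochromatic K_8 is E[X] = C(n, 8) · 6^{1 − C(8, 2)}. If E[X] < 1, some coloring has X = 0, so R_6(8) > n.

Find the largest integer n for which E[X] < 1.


We need C(n, 8) · 6^{1 − 28} < 1, i.e. C(n, 8) < 6^{28 − 1} = 1023490369077469249536.
Check values of n near the boundary:
  n = 1591: C(1591, 8) = 1000427749141189953870; 1000427749141189953870 < 1023490369077469249536? YES
  n = 1592: C(1592, 8) = 1005480414540892933435; 1005480414540892933435 < 1023490369077469249536? YES
  n = 1593: C(1593, 8) = 1010555394551193970323; 1010555394551193970323 < 1023490369077469249536? YES
  n = 1594: C(1594, 8) = 1015652773590544255167; 1015652773590544255167 < 1023490369077469249536? YES
  n = 1595: C(1595, 8) = 1020772636343363633895; 1020772636343363633895 < 1023490369077469249536? YES
  n = 1596: C(1596, 8) = 1025915067760710553965; 1025915067760710553965 < 1023490369077469249536? NO
The largest n with C(n, 8) < 1023490369077469249536 is n = 1595 (where E[X] = 113419181815929292655/113721152119718805504 ≈ 0.9973446). Hence R_6(8) > 1595, i.e. R_6(8) ≥ 1596.

Largest n = 1595; hence R_6(8) > 1595.


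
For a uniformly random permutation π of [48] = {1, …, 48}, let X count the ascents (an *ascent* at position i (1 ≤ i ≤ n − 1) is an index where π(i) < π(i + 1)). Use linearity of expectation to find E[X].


Write X = Σ X_I over i = 1, …, 47, with X_I the indicator of one ascent.
There are 47 indicators.
For each fixed i, the pair (π(i), π(i+1)) is a uniformly random ordered pair of distinct values from {1, …, 48}; by symmetry P[π(i) < π(i+1)] = 1/2.
By linearity: E[X] = 47 · (1/2) = (48 − 1) · (1/2) = 47/2 ≈ 23.50000.

E[X] = 47/2 = 23.50000.


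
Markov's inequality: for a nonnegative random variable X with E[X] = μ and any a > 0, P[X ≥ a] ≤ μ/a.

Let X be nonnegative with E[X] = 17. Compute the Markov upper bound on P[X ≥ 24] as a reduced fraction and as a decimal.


μ = E[X] = 17, a = 24.
Markov: P[X ≥ 24] ≤ μ/a = (17)/24 = 17/24.
Numerically: ≈ 0.708.
(Since a = 24 > μ = 17.000, the bound 17/24 is < 1 and informative.)

P[X ≥ 24] ≤ 17/24 ≈ 0.708.


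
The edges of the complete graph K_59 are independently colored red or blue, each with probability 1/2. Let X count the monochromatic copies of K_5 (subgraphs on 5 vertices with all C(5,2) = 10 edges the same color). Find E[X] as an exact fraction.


Let X = Σ_S X_S over the C(59, 5) = 5006386 subsets S of size 5, where X_S = 1 if the K_5 on S is monochromatic.
For a fixed S, the K_5 on S has C(5, 2) = 10 edges. P[all 10 edges red] = (1/2)^10, and likewise for blue, so P[monochromatic] = 2·(1/2)^10 = 2^{1 − 10} = 1/512.
By linearity: E[X] = C(59, 5) · 2^{1 − 10} = 5006386 · 1/512 = 2503193/256.
Numerically: E[X] ≈ 9778.09766.

E[X] = C(59,5)·2^(1−C(5,2)) = 2503193/256 ≈ 9778.09766.


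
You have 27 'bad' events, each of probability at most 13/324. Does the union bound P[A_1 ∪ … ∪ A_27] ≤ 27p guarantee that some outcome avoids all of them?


Union bound: P[∪_{i=1}^{27} A_i] ≤ Σ_i P[A_i] ≤ 27·p = 27·(13/324) = 13/12.
Numerically: 13/12 ≈ 1.08333.
Is 13/12 < 1? NO.
Since the bound 13/12 is ≥ 1, the union bound is uninformative here; it does NOT by itself certify existence.

27·p = 13/12 ≈ 1.08333; existence NOT certified by the union bound.
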